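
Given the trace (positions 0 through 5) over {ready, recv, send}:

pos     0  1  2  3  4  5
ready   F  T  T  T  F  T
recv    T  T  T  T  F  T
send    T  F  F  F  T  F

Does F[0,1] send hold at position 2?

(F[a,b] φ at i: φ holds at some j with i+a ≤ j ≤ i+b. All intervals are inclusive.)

Check send at each j in [2,3]:
  j=2: false
  j=3: false
No position in the window satisfies it → formula fails.

No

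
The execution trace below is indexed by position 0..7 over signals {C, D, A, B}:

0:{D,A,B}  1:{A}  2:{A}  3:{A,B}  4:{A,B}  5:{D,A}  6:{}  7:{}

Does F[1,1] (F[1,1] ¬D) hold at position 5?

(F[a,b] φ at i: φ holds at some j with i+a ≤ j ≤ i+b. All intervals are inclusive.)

Check F[1,1] ¬D at each j in [6,6]:
  j=6: holds (witness at 7)
Found at j=6 → formula holds.

Yes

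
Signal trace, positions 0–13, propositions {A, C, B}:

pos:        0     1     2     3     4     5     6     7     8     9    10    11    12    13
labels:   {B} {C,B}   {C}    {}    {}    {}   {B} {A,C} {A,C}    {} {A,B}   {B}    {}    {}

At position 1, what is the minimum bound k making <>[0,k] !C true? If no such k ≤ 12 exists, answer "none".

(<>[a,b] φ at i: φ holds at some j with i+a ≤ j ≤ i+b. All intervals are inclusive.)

2

Scan j = 1,2,… for !C:
  j=1: fails
  j=2: fails
  j=3: holds
First hit at j=3, so smallest k = 3-1 = 2.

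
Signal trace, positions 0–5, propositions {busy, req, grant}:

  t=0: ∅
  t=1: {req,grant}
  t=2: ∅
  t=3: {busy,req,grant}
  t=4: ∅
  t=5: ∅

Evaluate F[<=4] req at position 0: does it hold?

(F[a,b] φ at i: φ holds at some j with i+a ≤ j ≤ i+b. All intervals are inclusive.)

Check req at each j in [0,4]:
  j=0: false
  j=1: true
  j=2: false
  j=3: true
  j=4: false
Found at j=1 → formula holds.

True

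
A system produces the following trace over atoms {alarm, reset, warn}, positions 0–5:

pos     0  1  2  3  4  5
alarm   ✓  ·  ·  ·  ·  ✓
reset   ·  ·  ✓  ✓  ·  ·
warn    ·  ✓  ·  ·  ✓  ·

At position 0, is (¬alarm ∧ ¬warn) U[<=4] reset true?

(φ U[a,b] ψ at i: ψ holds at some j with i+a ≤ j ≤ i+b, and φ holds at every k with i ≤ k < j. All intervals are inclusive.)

Need some j in [0,4] with reset, and (¬alarm ∧ ¬warn) at every k in [0,j-1].
  j=0: reset false.
  j=1: reset false.
  j=2: reset holds, but (¬alarm ∧ ¬warn) fails at k=0 → not this j.
  j=3: reset holds, but (¬alarm ∧ ¬warn) fails at k=0 → not this j.
  j=4: reset false.
No j in the window works → until fails.

No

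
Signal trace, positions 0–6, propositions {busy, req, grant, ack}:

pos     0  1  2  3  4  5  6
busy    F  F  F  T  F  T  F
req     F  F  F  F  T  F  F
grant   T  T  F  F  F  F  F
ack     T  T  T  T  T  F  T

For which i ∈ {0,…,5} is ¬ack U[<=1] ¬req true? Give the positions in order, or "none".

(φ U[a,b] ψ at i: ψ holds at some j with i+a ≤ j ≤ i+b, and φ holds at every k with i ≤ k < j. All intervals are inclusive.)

Evaluate at each i in [0,5]:
  i=0: ✓ (rhs at j=0)
  i=1: ✓ (rhs at j=1)
  i=2: ✓ (rhs at j=2)
  i=3: ✓ (rhs at j=3)
  i=4: ✗ (lhs fails at k=4 before rhs at j=5)
  i=5: ✓ (rhs at j=5)

0, 1, 2, 3, 5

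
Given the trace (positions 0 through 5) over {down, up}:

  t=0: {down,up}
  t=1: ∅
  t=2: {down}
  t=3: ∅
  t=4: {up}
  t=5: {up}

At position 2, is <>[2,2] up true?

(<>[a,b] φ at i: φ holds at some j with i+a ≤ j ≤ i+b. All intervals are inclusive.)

True

Check up at each j in [4,4]:
  j=4: true
Found at j=4 → formula holds.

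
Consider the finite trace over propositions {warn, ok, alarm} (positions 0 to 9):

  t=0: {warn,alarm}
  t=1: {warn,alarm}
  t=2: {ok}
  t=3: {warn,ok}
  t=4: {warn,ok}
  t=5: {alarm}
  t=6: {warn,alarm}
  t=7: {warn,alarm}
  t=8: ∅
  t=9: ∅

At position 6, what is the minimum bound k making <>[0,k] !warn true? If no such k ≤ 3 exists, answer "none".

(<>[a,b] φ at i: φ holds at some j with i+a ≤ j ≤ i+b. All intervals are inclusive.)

Scan j = 6,7,… for !warn:
  j=6: fails
  j=7: fails
  j=8: holds
First hit at j=8, so smallest k = 8-6 = 2.

2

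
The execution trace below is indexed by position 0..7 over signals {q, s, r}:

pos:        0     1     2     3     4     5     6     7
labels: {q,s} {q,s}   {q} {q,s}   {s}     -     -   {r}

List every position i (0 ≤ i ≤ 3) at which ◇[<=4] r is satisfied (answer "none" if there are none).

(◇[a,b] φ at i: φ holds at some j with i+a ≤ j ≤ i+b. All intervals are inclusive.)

Evaluate at each i in [0,3]:
  i=0: ✗ (none in [0,4])
  i=1: ✗ (none in [1,5])
  i=2: ✗ (none in [2,6])
  i=3: ✓ (witness j=7)

3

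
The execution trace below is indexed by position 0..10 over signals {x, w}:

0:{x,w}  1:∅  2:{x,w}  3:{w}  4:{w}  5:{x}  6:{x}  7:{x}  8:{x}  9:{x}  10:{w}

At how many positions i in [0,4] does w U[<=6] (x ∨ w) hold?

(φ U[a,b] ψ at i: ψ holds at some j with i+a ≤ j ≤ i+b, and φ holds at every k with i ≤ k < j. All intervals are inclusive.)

4

Evaluate at each i in [0,4]:
  i=0: ✓ (rhs at j=0)
  i=1: ✗ (lhs fails at k=1 before rhs at j=2)
  i=2: ✓ (rhs at j=2)
  i=3: ✓ (rhs at j=3)
  i=4: ✓ (rhs at j=4)
Positions where it holds: {0, 2, 3, 4} → 4.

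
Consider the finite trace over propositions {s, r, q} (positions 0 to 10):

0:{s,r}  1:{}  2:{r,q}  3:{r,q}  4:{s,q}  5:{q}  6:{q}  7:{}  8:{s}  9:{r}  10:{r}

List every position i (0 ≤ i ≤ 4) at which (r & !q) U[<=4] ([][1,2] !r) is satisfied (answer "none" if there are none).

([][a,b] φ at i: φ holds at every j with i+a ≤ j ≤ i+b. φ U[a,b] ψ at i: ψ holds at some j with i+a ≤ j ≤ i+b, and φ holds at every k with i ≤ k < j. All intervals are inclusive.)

Evaluate at each i in [0,4]:
  i=0: ✗ (lhs fails at k=1 before rhs at j=3)
  i=1: ✗ (lhs fails at k=1 before rhs at j=3)
  i=2: ✗ (lhs fails at k=2 before rhs at j=3)
  i=3: ✓ (rhs at j=3)
  i=4: ✓ (rhs at j=4)

3, 4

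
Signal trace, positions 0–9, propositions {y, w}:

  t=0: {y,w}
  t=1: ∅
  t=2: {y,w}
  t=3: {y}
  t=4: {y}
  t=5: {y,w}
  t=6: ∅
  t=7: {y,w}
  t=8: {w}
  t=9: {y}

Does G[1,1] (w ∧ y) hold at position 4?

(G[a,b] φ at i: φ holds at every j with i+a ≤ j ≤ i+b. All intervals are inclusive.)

True

Check (w ∧ y) at every j in [5,5]:
  j=5: true
All positions satisfy it → formula holds.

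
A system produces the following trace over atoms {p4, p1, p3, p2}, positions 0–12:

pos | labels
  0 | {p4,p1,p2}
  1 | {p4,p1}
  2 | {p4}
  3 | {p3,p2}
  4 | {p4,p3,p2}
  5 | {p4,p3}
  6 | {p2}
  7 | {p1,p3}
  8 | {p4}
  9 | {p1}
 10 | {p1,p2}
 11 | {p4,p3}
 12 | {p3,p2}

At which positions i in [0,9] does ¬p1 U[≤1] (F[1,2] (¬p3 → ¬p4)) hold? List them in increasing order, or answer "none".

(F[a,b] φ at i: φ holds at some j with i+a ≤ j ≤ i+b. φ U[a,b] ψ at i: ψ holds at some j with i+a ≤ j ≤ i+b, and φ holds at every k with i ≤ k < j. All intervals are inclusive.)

Evaluate at each i in [0,9]:
  i=0: ✗ (lhs fails at k=0 before rhs at j=1)
  i=1: ✓ (rhs at j=1)
  i=2: ✓ (rhs at j=2)
  i=3: ✓ (rhs at j=3)
  i=4: ✓ (rhs at j=4)
  i=5: ✓ (rhs at j=5)
  i=6: ✓ (rhs at j=6)
  i=7: ✓ (rhs at j=7)
  i=8: ✓ (rhs at j=8)
  i=9: ✓ (rhs at j=9)

1, 2, 3, 4, 5, 6, 7, 8, 9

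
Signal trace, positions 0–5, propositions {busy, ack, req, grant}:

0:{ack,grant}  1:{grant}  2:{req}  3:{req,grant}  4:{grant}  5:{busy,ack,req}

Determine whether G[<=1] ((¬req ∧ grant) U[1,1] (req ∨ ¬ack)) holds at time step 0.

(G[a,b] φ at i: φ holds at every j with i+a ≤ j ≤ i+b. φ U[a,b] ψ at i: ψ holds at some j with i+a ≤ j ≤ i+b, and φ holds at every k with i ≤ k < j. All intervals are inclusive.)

Yes

Check ((¬req ∧ grant) U[1,1] (req ∨ ¬ack)) at every j in [0,1]:
  j=0: holds
  j=1: holds
All positions satisfy it → formula holds.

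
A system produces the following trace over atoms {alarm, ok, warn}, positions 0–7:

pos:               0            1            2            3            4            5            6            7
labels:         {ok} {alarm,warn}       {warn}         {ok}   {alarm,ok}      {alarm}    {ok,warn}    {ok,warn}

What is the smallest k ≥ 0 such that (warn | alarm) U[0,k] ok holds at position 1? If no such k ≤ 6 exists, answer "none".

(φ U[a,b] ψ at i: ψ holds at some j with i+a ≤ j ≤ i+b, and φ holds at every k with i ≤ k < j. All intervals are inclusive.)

Need earliest j ≥ 1 with ok, and (warn | alarm) at every k in [1,j-1].
  j=1: rhs fails.
  j=2: rhs fails.
  j=3: rhs holds; lhs holds on [1,2]. k = 2.

2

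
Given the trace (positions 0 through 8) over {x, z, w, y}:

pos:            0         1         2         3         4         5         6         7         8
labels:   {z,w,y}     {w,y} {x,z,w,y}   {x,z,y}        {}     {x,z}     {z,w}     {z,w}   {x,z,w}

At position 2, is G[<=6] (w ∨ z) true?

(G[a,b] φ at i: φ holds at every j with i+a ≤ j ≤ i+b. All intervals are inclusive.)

Check (w ∨ z) at every j in [2,8]:
  j=2: true
  j=3: true
  j=4: false
  j=5: true
  j=6: true
  j=7: true
  j=8: true
Fails at j=4 → formula fails.

False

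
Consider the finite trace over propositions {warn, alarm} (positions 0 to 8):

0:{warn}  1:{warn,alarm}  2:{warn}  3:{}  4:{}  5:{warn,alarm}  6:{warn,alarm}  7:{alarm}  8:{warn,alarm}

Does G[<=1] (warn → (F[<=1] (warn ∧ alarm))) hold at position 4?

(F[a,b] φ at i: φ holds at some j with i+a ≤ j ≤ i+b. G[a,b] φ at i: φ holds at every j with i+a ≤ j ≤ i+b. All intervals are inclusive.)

Check (warn → (F[<=1] (warn ∧ alarm))) at every j in [4,5]:
  j=4: antecedent false → ✓
  j=5: antecedent true; consequent holds (witness at 5) → ✓
All positions satisfy it → formula holds.

True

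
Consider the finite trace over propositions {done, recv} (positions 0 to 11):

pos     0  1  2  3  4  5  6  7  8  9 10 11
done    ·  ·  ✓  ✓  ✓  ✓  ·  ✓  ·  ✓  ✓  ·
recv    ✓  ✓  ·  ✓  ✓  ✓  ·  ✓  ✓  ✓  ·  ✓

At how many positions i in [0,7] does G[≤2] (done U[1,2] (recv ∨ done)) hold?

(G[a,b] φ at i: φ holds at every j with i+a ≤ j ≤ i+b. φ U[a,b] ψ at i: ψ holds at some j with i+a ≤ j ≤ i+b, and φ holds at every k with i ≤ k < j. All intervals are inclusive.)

1

Evaluate at each i in [0,7]:
  i=0: ✗ (fails at j=0)
  i=1: ✗ (fails at j=1)
  i=2: ✓ (all of [2,4])
  i=3: ✗ (fails at j=5)
  i=4: ✗ (fails at j=5)
  i=5: ✗ (fails at j=5)
  i=6: ✗ (fails at j=6)
  i=7: ✗ (fails at j=8)
Positions where it holds: {2} → 1.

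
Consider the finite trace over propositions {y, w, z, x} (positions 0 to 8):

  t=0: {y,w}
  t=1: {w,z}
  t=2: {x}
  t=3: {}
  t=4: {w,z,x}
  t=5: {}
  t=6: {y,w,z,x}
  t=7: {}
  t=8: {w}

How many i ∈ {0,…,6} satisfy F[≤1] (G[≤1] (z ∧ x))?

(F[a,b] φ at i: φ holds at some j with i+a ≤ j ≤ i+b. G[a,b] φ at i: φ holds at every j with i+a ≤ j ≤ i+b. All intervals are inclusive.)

Evaluate at each i in [0,6]:
  i=0: ✗ (none in [0,1])
  i=1: ✗ (none in [1,2])
  i=2: ✗ (none in [2,3])
  i=3: ✗ (none in [3,4])
  i=4: ✗ (none in [4,5])
  i=5: ✗ (none in [5,6])
  i=6: ✗ (none in [6,7])
Positions where it holds: {} → 0.

0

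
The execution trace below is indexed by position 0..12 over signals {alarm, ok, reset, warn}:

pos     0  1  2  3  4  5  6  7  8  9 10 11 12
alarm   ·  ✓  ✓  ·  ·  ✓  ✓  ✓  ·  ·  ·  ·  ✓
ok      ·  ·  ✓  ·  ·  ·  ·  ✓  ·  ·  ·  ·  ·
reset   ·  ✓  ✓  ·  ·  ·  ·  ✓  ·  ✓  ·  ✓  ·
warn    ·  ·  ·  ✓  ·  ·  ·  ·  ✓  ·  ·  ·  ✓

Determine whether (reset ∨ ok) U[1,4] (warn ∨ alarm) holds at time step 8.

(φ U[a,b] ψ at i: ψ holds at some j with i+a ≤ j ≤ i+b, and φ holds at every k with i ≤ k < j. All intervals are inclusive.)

Need some j in [9,12] with (warn ∨ alarm), and (reset ∨ ok) at every k in [8,j-1].
  j=9: (warn ∨ alarm) false.
  j=10: (warn ∨ alarm) false.
  j=11: (warn ∨ alarm) false.
  j=12: (warn ∨ alarm) holds, but (reset ∨ ok) fails at k=8 → not this j.
No j in the window works → until fails.

False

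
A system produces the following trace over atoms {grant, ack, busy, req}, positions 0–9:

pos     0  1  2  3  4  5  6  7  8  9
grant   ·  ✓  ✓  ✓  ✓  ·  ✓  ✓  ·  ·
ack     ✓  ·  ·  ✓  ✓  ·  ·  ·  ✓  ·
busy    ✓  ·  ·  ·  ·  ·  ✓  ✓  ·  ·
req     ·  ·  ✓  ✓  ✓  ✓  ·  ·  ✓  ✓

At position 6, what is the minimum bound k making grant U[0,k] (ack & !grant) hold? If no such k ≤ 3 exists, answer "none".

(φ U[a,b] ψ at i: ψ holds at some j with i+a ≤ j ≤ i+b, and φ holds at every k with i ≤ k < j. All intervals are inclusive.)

Need earliest j ≥ 6 with (ack & !grant), and grant at every k in [6,j-1].
  j=6: rhs fails.
  j=7: rhs fails.
  j=8: rhs holds; lhs holds on [6,7]. k = 2.

2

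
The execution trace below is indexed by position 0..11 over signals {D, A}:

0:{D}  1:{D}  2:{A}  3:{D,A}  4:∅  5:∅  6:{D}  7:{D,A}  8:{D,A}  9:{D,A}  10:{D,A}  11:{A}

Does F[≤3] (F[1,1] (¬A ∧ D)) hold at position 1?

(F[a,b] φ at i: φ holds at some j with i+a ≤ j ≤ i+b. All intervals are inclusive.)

No

Check F[1,1] (¬A ∧ D) at each j in [1,4]:
  j=1: fails (none in [2,2])
  j=2: fails (none in [3,3])
  j=3: fails (none in [4,4])
  j=4: fails (none in [5,5])
No position in the window satisfies it → formula fails.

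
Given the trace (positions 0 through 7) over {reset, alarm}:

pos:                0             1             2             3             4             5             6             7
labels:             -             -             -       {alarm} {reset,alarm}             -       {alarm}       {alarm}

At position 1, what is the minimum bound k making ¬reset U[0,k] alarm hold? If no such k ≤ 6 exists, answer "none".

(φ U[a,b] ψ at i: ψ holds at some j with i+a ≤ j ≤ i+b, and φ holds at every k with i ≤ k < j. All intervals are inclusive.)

2

Need earliest j ≥ 1 with alarm, and ¬reset at every k in [1,j-1].
  j=1: rhs fails.
  j=2: rhs fails.
  j=3: rhs holds; lhs holds on [1,2]. k = 2.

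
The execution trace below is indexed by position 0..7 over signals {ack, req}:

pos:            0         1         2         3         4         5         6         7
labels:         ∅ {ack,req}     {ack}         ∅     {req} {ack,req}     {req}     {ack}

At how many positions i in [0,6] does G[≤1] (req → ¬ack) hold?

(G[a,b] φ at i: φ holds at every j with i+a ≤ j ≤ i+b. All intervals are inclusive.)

Evaluate at each i in [0,6]:
  i=0: ✗ (fails at j=1)
  i=1: ✗ (fails at j=1)
  i=2: ✓ (all of [2,3])
  i=3: ✓ (all of [3,4])
  i=4: ✗ (fails at j=5)
  i=5: ✗ (fails at j=5)
  i=6: ✓ (all of [6,7])
Positions where it holds: {2, 3, 6} → 3.

3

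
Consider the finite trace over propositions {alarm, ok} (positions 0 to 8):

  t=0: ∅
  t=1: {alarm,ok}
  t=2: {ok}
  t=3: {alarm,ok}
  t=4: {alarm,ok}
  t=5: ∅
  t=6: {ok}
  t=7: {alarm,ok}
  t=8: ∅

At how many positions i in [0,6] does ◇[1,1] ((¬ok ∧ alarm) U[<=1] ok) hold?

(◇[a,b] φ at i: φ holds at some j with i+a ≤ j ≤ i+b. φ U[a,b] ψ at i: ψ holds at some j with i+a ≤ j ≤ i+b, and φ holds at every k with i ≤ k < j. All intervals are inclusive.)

Evaluate at each i in [0,6]:
  i=0: ✓ (witness j=1)
  i=1: ✓ (witness j=2)
  i=2: ✓ (witness j=3)
  i=3: ✓ (witness j=4)
  i=4: ✗ (none in [5,5])
  i=5: ✓ (witness j=6)
  i=6: ✓ (witness j=7)
Positions where it holds: {0, 1, 2, 3, 5, 6} → 6.

6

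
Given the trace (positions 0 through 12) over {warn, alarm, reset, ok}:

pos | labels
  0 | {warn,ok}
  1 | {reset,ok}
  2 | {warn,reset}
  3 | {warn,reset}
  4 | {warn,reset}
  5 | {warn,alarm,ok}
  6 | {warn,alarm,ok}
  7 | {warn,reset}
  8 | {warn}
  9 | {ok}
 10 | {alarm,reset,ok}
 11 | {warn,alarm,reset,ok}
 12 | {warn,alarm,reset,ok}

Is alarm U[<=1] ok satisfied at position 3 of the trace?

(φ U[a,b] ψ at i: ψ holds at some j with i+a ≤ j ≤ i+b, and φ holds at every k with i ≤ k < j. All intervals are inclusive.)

Need some j in [3,4] with ok, and alarm at every k in [3,j-1].
  j=3: ok false.
  j=4: ok false.
No j in the window works → until fails.

No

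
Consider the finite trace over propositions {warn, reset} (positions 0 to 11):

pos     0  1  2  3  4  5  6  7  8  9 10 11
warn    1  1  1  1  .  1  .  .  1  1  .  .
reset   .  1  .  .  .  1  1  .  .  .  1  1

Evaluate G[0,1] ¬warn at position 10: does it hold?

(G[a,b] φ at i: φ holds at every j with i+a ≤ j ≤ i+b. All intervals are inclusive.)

Check ¬warn at every j in [10,11]:
  j=10: true
  j=11: true
All positions satisfy it → formula holds.

Holds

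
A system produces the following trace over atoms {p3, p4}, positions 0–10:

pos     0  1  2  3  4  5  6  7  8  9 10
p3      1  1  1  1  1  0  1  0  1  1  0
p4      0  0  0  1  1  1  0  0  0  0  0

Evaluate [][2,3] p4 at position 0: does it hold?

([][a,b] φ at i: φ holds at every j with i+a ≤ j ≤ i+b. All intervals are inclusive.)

Does not hold

Check p4 at every j in [2,3]:
  j=2: false
  j=3: true
Fails at j=2 → formula fails.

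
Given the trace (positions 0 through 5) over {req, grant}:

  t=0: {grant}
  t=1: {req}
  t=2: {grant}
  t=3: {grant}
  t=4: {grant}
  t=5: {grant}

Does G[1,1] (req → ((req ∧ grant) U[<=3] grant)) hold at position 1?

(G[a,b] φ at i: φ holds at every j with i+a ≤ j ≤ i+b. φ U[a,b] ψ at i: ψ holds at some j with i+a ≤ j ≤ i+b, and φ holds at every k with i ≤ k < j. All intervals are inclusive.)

Check (req → ((req ∧ grant) U[<=3] grant)) at every j in [2,2]:
  j=2: antecedent false → ✓
All positions satisfy it → formula holds.

Holds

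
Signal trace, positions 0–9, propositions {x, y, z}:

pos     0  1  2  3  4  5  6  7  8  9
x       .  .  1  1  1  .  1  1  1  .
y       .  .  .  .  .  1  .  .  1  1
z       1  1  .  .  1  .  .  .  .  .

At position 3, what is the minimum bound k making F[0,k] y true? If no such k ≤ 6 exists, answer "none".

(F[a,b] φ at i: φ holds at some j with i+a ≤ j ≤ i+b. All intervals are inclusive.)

2

Scan j = 3,4,… for y:
  j=3: fails
  j=4: fails
  j=5: holds
First hit at j=5, so smallest k = 5-3 = 2.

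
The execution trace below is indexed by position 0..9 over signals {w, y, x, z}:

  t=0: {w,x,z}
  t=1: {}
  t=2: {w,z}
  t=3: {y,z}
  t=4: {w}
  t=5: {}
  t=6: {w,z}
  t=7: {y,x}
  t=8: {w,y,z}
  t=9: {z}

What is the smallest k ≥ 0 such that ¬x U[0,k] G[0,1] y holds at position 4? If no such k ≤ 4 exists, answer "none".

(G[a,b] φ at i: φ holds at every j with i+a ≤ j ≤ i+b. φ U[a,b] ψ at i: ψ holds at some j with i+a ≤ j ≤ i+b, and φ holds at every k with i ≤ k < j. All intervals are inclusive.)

3

Need earliest j ≥ 4 with G[0,1] y, and ¬x at every k in [4,j-1].
  j=4: rhs fails.
  j=5: rhs fails.
  j=6: rhs fails.
  j=7: rhs holds; lhs holds on [4,6]. k = 3.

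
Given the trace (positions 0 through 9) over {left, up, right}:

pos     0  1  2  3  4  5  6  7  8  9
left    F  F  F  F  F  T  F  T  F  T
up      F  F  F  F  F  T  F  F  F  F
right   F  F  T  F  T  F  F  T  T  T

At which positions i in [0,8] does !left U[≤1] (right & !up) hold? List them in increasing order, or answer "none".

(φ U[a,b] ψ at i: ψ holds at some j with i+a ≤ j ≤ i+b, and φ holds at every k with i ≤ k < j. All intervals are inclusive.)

1, 2, 3, 4, 6, 7, 8

Evaluate at each i in [0,8]:
  i=0: ✗ (no rhs in [0,1])
  i=1: ✓ (rhs at j=2; lhs holds on [1,1])
  i=2: ✓ (rhs at j=2)
  i=3: ✓ (rhs at j=4; lhs holds on [3,3])
  i=4: ✓ (rhs at j=4)
  i=5: ✗ (no rhs in [5,6])
  i=6: ✓ (rhs at j=7; lhs holds on [6,6])
  i=7: ✓ (rhs at j=7)
  i=8: ✓ (rhs at j=8)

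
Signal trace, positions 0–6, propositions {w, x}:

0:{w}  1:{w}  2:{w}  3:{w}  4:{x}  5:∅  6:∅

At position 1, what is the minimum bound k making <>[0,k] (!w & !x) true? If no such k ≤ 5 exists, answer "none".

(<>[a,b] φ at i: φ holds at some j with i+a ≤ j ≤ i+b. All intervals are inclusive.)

Scan j = 1,2,… for (!w & !x):
  j=1: fails
  j=2: fails
  j=3: fails
  j=4: fails
  j=5: holds
First hit at j=5, so smallest k = 5-1 = 4.

4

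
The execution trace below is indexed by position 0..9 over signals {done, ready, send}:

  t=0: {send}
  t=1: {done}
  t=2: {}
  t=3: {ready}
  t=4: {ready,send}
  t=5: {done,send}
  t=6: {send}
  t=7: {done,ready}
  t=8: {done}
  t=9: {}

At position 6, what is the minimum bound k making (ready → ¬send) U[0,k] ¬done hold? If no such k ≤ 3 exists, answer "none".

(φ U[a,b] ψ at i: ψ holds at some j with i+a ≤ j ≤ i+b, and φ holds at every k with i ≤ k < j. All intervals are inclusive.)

Need earliest j ≥ 6 with ¬done, and (ready → ¬send) at every k in [6,j-1].
  j=6: rhs holds (empty prefix). k = 0.

0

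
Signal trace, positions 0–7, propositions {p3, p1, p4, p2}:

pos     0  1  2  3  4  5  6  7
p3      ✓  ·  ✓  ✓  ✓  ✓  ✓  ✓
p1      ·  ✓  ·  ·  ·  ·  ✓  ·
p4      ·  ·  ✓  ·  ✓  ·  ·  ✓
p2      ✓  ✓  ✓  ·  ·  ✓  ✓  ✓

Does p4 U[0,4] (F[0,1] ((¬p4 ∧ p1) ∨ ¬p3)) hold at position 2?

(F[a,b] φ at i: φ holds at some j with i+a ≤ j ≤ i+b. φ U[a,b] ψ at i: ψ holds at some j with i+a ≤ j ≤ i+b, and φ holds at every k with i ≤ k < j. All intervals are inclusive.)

Need some j in [2,6] with F[0,1] ((¬p4 ∧ p1) ∨ ¬p3), and p4 at every k in [2,j-1].
  j=2: F[0,1] ((¬p4 ∧ p1) ∨ ¬p3) — fails (none in [2,3]).
  j=3: F[0,1] ((¬p4 ∧ p1) ∨ ¬p3) — fails (none in [3,4]).
  j=4: F[0,1] ((¬p4 ∧ p1) ∨ ¬p3) — fails (none in [4,5]).
  j=5: F[0,1] ((¬p4 ∧ p1) ∨ ¬p3) holds, but p4 fails at k=3 → not this j.
  j=6: F[0,1] ((¬p4 ∧ p1) ∨ ¬p3) holds, but p4 fails at k=3 → not this j.
No j in the window works → until fails.

No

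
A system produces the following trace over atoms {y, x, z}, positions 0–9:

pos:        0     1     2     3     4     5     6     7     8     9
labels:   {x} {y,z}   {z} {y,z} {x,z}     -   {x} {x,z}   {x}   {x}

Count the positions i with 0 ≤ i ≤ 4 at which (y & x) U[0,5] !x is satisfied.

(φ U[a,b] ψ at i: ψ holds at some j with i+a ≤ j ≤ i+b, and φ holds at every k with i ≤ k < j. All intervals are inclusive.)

3

Evaluate at each i in [0,4]:
  i=0: ✗ (lhs fails at k=0 before rhs at j=1)
  i=1: ✓ (rhs at j=1)
  i=2: ✓ (rhs at j=2)
  i=3: ✓ (rhs at j=3)
  i=4: ✗ (lhs fails at k=4 before rhs at j=5)
Positions where it holds: {1, 2, 3} → 3.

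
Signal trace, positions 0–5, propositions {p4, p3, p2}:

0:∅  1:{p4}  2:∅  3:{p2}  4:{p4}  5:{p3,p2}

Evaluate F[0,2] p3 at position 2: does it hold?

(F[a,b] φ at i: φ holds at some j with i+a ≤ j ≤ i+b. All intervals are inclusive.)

False

Check p3 at each j in [2,4]:
  j=2: false
  j=3: false
  j=4: false
No position in the window satisfies it → formula fails.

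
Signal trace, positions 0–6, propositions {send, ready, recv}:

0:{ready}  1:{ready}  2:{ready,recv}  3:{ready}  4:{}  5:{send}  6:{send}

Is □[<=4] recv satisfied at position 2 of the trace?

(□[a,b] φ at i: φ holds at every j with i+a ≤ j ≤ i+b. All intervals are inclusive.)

Does not hold

Check recv at every j in [2,6]:
  j=2: true
  j=3: false
  j=4: false
  j=5: false
  j=6: false
Fails at j=3 → formula fails.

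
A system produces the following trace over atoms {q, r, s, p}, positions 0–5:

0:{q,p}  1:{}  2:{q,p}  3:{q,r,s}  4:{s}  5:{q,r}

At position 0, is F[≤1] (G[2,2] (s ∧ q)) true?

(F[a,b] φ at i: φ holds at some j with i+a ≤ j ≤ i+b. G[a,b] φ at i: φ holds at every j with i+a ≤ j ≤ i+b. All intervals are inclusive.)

Yes

Check G[2,2] (s ∧ q) at each j in [0,1]:
  j=0: fails at 2
  j=1: holds on [3,3]
Found at j=1 → formula holds.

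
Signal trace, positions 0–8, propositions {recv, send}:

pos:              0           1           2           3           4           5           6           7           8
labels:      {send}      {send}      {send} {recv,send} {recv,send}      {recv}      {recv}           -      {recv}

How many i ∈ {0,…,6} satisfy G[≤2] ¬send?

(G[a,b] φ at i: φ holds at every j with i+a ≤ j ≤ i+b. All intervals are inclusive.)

Evaluate at each i in [0,6]:
  i=0: ✗ (fails at j=0)
  i=1: ✗ (fails at j=1)
  i=2: ✗ (fails at j=2)
  i=3: ✗ (fails at j=3)
  i=4: ✗ (fails at j=4)
  i=5: ✓ (all of [5,7])
  i=6: ✓ (all of [6,8])
Positions where it holds: {5, 6} → 2.

2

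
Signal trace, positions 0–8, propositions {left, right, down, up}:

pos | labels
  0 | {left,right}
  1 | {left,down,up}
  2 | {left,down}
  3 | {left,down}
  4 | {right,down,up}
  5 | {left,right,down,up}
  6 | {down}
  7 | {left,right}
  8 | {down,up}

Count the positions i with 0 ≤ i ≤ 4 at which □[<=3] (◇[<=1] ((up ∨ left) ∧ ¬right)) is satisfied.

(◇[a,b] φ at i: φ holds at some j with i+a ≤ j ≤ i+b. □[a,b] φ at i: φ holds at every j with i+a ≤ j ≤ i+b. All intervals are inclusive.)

1

Evaluate at each i in [0,4]:
  i=0: ✓ (all of [0,3])
  i=1: ✗ (fails at j=4)
  i=2: ✗ (fails at j=4)
  i=3: ✗ (fails at j=4)
  i=4: ✗ (fails at j=4)
Positions where it holds: {0} → 1.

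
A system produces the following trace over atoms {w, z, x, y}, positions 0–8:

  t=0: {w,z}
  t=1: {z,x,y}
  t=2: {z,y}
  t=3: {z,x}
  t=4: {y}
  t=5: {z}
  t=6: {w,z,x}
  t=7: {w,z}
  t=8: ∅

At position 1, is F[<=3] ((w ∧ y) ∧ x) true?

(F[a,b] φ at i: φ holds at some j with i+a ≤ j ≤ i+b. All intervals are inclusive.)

False

Check ((w ∧ y) ∧ x) at each j in [1,4]:
  j=1: false
  j=2: false
  j=3: false
  j=4: false
No position in the window satisfies it → formula fails.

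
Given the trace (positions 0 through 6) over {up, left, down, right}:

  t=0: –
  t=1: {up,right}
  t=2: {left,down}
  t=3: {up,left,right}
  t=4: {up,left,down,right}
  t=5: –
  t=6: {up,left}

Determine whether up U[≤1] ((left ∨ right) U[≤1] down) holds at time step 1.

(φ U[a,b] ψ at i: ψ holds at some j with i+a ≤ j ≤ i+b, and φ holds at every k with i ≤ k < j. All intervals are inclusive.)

Need some j in [1,2] with ((left ∨ right) U[≤1] down), and up at every k in [1,j-1].
  j=1: ((left ∨ right) U[≤1] down) holds; no prefix to check → satisfied.

Holds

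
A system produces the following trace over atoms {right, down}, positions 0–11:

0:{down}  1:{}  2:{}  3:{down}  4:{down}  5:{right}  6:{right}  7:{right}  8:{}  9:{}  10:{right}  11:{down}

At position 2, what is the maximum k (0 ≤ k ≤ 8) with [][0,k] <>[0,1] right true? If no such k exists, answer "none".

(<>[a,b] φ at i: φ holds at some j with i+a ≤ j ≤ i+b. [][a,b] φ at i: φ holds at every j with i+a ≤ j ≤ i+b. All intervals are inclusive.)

none

<>[0,1] right must hold from j=2 onward; find where it first fails.
  j=2: fails → no k works.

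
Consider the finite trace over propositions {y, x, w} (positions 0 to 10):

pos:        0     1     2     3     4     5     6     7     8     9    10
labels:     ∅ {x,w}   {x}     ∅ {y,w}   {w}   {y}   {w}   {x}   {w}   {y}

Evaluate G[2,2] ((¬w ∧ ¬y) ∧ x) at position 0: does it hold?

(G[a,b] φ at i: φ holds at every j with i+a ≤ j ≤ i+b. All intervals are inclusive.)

Holds

Check ((¬w ∧ ¬y) ∧ x) at every j in [2,2]:
  j=2: true
All positions satisfy it → formula holds.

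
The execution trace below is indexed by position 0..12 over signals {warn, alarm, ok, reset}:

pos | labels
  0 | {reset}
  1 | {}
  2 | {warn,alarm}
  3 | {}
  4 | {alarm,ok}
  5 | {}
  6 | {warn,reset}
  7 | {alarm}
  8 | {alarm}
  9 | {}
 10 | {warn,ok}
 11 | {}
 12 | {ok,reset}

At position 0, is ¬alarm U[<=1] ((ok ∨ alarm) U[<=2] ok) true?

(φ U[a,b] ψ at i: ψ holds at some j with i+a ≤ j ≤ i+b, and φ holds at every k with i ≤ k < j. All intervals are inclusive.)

Need some j in [0,1] with ((ok ∨ alarm) U[<=2] ok), and ¬alarm at every k in [0,j-1].
  j=0: ((ok ∨ alarm) U[<=2] ok) — fails.
  j=1: ((ok ∨ alarm) U[<=2] ok) — fails.
No j in the window works → until fails.

Does not hold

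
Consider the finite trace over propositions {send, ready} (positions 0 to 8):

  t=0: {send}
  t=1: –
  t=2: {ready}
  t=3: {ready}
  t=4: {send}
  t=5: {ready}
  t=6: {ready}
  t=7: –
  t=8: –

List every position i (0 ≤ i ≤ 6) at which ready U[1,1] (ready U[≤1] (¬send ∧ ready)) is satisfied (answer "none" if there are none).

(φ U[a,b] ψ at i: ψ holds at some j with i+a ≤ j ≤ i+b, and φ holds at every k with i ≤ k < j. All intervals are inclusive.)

Evaluate at each i in [0,6]:
  i=0: ✗ (no rhs in [1,1])
  i=1: ✗ (lhs fails at k=1 before rhs at j=2)
  i=2: ✓ (rhs at j=3; lhs holds on [2,2])
  i=3: ✗ (no rhs in [4,4])
  i=4: ✗ (lhs fails at k=4 before rhs at j=5)
  i=5: ✓ (rhs at j=6; lhs holds on [5,5])
  i=6: ✗ (no rhs in [7,7])

2, 5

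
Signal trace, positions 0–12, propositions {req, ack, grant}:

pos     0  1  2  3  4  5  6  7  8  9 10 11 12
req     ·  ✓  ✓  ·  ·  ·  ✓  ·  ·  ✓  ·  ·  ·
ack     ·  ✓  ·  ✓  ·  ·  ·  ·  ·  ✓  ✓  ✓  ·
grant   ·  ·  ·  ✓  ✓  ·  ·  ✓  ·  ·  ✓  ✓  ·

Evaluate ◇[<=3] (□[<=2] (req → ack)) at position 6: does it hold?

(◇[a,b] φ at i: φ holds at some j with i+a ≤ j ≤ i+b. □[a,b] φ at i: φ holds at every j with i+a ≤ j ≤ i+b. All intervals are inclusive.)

True

Check □[<=2] (req → ack) at each j in [6,9]:
  j=6: fails at 6
  j=7: holds on [7,9]
  j=8: holds on [8,10]
  j=9: holds on [9,11]
Found at j=7 → formula holds.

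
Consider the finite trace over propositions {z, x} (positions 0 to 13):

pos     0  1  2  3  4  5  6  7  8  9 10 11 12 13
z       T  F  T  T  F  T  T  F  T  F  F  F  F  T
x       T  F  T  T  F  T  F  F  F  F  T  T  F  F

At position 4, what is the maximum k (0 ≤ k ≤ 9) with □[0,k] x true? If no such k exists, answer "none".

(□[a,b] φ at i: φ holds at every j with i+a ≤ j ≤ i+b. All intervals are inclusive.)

x must hold from j=4 onward; find where it first fails.
  j=4: fails → no k works.

none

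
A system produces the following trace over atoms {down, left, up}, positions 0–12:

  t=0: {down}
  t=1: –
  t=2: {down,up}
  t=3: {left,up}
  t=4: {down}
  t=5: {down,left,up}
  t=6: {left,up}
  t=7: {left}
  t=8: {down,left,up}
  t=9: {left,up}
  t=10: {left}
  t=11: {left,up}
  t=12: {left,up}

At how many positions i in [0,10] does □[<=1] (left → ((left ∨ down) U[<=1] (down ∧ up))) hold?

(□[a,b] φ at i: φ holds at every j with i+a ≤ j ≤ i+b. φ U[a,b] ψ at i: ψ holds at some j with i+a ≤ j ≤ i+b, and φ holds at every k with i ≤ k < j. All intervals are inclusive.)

Evaluate at each i in [0,10]:
  i=0: ✓ (all of [0,1])
  i=1: ✓ (all of [1,2])
  i=2: ✗ (fails at j=3)
  i=3: ✗ (fails at j=3)
  i=4: ✓ (all of [4,5])
  i=5: ✗ (fails at j=6)
  i=6: ✗ (fails at j=6)
  i=7: ✓ (all of [7,8])
  i=8: ✗ (fails at j=9)
  i=9: ✗ (fails at j=9)
  i=10: ✗ (fails at j=10)
Positions where it holds: {0, 1, 4, 7} → 4.

4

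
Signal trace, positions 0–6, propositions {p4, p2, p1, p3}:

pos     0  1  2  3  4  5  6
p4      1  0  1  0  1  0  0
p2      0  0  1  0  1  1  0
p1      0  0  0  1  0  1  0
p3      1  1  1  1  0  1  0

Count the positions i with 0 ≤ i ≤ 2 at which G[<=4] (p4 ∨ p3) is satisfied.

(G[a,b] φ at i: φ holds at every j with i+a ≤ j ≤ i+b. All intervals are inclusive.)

2

Evaluate at each i in [0,2]:
  i=0: ✓ (all of [0,4])
  i=1: ✓ (all of [1,5])
  i=2: ✗ (fails at j=6)
Positions where it holds: {0, 1} → 2.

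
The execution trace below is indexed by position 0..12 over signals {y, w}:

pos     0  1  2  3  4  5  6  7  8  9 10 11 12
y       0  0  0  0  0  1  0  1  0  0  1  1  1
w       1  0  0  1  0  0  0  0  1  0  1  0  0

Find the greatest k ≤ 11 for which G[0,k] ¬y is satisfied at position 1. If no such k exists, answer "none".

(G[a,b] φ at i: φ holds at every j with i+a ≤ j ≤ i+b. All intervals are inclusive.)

¬y must hold from j=1 onward; find where it first fails.
  j=1: holds
  j=2: holds
  j=3: holds
  j=4: holds
  j=5: fails
Holds on [1,4], so largest k = 3.

3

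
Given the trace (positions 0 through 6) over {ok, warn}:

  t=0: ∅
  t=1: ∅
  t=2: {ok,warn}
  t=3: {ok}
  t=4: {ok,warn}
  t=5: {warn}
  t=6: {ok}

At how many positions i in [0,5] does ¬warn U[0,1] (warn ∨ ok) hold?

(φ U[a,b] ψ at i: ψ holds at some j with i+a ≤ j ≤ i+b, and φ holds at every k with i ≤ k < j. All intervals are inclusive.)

Evaluate at each i in [0,5]:
  i=0: ✗ (no rhs in [0,1])
  i=1: ✓ (rhs at j=2; lhs holds on [1,1])
  i=2: ✓ (rhs at j=2)
  i=3: ✓ (rhs at j=3)
  i=4: ✓ (rhs at j=4)
  i=5: ✓ (rhs at j=5)
Positions where it holds: {1, 2, 3, 4, 5} → 5.

5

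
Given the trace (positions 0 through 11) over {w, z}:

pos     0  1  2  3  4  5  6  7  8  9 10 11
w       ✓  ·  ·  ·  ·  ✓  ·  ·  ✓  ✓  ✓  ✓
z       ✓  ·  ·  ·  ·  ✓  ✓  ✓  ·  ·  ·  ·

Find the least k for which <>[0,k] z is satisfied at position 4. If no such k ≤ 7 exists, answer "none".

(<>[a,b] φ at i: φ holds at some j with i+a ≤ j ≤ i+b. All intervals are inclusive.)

Scan j = 4,5,… for z:
  j=4: fails
  j=5: holds
First hit at j=5, so smallest k = 5-4 = 1.

1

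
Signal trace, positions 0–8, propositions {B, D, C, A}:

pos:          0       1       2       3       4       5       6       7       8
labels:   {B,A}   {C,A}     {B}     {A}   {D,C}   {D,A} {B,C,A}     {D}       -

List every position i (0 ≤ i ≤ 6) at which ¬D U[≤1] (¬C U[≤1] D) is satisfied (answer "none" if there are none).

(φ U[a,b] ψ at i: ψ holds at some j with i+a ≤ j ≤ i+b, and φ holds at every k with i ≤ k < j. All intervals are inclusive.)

2, 3, 4, 5, 6

Evaluate at each i in [0,6]:
  i=0: ✗ (no rhs in [0,1])
  i=1: ✗ (no rhs in [1,2])
  i=2: ✓ (rhs at j=3; lhs holds on [2,2])
  i=3: ✓ (rhs at j=3)
  i=4: ✓ (rhs at j=4)
  i=5: ✓ (rhs at j=5)
  i=6: ✓ (rhs at j=7; lhs holds on [6,6])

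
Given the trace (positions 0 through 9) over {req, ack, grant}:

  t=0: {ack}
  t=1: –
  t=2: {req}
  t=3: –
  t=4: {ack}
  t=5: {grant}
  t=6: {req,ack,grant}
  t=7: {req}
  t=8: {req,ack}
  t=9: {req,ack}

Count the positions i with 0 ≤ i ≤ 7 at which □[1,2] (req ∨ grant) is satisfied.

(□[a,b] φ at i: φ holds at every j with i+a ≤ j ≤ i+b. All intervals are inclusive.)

4

Evaluate at each i in [0,7]:
  i=0: ✗ (fails at j=1)
  i=1: ✗ (fails at j=3)
  i=2: ✗ (fails at j=3)
  i=3: ✗ (fails at j=4)
  i=4: ✓ (all of [5,6])
  i=5: ✓ (all of [6,7])
  i=6: ✓ (all of [7,8])
  i=7: ✓ (all of [8,9])
Positions where it holds: {4, 5, 6, 7} → 4.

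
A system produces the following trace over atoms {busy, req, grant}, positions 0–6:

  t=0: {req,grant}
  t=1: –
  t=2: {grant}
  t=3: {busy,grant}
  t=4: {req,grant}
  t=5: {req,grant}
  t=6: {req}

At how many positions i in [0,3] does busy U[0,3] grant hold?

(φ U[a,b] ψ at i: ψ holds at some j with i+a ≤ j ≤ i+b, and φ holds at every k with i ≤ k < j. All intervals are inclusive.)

3

Evaluate at each i in [0,3]:
  i=0: ✓ (rhs at j=0)
  i=1: ✗ (lhs fails at k=1 before rhs at j=2)
  i=2: ✓ (rhs at j=2)
  i=3: ✓ (rhs at j=3)
Positions where it holds: {0, 2, 3} → 3.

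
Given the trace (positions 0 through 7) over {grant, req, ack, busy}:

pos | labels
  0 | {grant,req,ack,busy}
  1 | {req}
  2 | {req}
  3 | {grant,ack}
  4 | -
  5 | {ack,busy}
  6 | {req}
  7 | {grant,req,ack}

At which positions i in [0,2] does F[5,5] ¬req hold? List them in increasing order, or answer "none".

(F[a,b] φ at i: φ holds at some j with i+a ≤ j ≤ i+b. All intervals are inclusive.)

0

Evaluate at each i in [0,2]:
  i=0: ✓ (witness j=5)
  i=1: ✗ (none in [6,6])
  i=2: ✗ (none in [7,7])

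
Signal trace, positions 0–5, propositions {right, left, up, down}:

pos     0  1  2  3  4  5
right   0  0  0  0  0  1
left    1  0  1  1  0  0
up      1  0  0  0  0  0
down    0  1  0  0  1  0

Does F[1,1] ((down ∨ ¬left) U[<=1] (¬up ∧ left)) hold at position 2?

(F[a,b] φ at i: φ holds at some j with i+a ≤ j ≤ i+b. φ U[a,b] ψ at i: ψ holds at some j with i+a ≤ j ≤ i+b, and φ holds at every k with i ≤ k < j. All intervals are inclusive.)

True

Check ((down ∨ ¬left) U[<=1] (¬up ∧ left)) at each j in [3,3]:
  j=3: holds
Found at j=3 → formula holds.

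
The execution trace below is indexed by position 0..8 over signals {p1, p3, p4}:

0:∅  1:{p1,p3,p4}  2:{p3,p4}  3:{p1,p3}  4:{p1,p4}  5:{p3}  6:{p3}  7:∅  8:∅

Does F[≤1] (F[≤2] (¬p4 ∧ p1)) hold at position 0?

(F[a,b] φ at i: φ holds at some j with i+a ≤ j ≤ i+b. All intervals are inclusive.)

True

Check F[≤2] (¬p4 ∧ p1) at each j in [0,1]:
  j=0: fails (none in [0,2])
  j=1: holds (witness at 3)
Found at j=1 → formula holds.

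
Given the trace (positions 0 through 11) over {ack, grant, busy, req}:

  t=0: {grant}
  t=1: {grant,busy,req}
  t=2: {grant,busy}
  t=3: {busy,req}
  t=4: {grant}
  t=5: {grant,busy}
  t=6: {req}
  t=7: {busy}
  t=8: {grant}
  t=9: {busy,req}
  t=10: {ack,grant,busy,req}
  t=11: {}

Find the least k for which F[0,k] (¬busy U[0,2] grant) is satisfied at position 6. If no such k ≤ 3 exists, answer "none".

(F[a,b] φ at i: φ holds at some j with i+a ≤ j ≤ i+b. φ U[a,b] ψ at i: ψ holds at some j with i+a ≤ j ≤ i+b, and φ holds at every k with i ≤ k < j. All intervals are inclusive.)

Scan j = 6,7,… for (¬busy U[0,2] grant):
  j=6: fails
  j=7: fails
  j=8: holds
First hit at j=8, so smallest k = 8-6 = 2.

2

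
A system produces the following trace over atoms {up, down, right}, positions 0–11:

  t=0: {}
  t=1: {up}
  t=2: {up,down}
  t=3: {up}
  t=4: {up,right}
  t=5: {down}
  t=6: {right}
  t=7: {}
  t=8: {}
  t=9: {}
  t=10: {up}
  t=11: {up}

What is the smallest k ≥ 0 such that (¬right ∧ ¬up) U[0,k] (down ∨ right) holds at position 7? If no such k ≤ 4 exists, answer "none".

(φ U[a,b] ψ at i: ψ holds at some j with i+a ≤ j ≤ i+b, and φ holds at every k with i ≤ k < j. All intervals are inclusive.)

Need earliest j ≥ 7 with (down ∨ right), and (¬right ∧ ¬up) at every k in [7,j-1].
  j=7: rhs fails.
  j=8: rhs fails.
  j=9: rhs fails.
  j=10: rhs fails.
  j=11: rhs fails.
No witness within the range → none.

none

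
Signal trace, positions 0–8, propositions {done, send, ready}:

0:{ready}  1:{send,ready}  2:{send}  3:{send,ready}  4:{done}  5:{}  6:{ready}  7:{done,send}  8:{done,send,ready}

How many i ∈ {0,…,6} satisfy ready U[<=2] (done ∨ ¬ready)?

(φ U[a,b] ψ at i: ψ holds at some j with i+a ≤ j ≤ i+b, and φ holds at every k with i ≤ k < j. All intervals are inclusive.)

Evaluate at each i in [0,6]:
  i=0: ✓ (rhs at j=2; lhs holds on [0,1])
  i=1: ✓ (rhs at j=2; lhs holds on [1,1])
  i=2: ✓ (rhs at j=2)
  i=3: ✓ (rhs at j=4; lhs holds on [3,3])
  i=4: ✓ (rhs at j=4)
  i=5: ✓ (rhs at j=5)
  i=6: ✓ (rhs at j=7; lhs holds on [6,6])
Positions where it holds: {0, 1, 2, 3, 4, 5, 6} → 7.

7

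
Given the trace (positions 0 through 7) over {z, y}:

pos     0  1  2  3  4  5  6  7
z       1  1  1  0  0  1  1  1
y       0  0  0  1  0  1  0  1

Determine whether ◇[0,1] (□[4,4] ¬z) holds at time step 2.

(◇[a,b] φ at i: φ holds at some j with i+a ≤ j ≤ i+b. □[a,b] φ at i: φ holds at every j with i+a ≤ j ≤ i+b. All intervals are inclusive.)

Check □[4,4] ¬z at each j in [2,3]:
  j=2: fails at 6
  j=3: fails at 7
No position in the window satisfies it → formula fails.

Does not hold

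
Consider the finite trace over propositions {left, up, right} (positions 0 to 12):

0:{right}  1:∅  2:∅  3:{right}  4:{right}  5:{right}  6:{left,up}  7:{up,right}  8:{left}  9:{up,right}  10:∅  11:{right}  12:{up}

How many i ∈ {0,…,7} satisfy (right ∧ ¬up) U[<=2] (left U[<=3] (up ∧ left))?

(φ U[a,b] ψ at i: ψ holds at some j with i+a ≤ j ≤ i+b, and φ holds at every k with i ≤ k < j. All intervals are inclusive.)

3

Evaluate at each i in [0,7]:
  i=0: ✗ (no rhs in [0,2])
  i=1: ✗ (no rhs in [1,3])
  i=2: ✗ (no rhs in [2,4])
  i=3: ✗ (no rhs in [3,5])
  i=4: ✓ (rhs at j=6; lhs holds on [4,5])
  i=5: ✓ (rhs at j=6; lhs holds on [5,5])
  i=6: ✓ (rhs at j=6)
  i=7: ✗ (no rhs in [7,9])
Positions where it holds: {4, 5, 6} → 3.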